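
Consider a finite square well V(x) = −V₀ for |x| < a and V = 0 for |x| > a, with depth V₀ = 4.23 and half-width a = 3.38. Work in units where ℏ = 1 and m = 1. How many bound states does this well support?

Define the well-strength parameter z₀ = (a/ℏ)√(2mV₀) = 3.38 × √(2·1·4.23) = 9.831.
A new bound state (alternating even/odd) appears each time z₀ passes a multiple of π/2, so N = ⌊2z₀/π⌋ + 1 = ⌊6.259⌋ + 1 = 7.

N = 7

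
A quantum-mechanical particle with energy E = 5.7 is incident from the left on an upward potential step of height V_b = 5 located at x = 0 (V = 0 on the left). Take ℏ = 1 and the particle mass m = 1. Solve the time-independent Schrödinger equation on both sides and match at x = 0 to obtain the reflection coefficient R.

The wavenumbers are k₁ = √(2mE)/ℏ = 3.376 on the left and k₂ = √(2m(E − V_b))/ℏ = 1.183 on the right.
Matching ψ and ψ′ at x = 0 gives r = (k₁ − k₂)/(k₁ + k₂), so R = r² = 0.2314 and T = 1 − R = 0.7686.

R = 0.231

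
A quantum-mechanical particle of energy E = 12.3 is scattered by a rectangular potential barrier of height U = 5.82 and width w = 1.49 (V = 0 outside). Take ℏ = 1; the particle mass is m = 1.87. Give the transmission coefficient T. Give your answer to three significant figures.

T = 0.926

E > U: inside the barrier k₂ = √(2m(E − U))/ℏ = 4.923, k₂w = 7.335.
T = [1 + U² sin²(k₂w) / (4E(E − U))]⁻¹ = 1/1.080 = 0.926.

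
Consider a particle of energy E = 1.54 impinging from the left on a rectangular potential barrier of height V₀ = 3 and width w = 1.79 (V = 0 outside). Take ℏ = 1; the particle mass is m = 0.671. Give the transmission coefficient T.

T = 0.0263

E < V₀: inside the barrier ψ ∝ e^{±κx} with κ = √(2m(V₀ − E))/ℏ = 1.400.
κw = 2.506, sinh(κw) = 6.084.
Matching ψ, ψ′ at both faces gives T = [1 + V₀² sinh²(κw) / (4E(V₀ − E))]⁻¹ = 1/38.05 = 0.0263.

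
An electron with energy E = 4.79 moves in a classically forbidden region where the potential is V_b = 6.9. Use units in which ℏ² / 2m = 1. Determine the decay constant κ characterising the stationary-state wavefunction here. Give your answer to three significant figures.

κ = 1.45

Since E < V_b the TISE in this region is ψ'' = κ²ψ with κ = √(2m(V_b − E))/ℏ.
κ = √(2 × 0.5 × 2.11) = 1.453.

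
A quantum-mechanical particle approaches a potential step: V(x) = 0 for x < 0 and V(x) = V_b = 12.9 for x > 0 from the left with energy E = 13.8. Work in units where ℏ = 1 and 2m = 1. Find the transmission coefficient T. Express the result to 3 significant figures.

T = 0.648

On each side the TISE gives plane waves with k = √(2m(E − V))/ℏ: k₁ = √(2·½·13.8) = 3.715, k₂ = √(2·½·0.9) = 0.9487.
Matching ψ and ψ′ at x = 0 gives r = (k₁ − k₂)/(k₁ + k₂), so R = r² = 0.3518 and T = 1 − R = 0.6482.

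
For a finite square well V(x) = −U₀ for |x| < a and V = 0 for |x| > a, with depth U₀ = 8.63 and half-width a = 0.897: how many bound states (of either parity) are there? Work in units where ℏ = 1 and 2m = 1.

Define the well-strength parameter z₀ = (a/ℏ)√(2mU₀) = 0.897 × √(2·0.5·8.63) = 2.635.
The even/odd transcendental equations gain one root per π/2 in z₀, giving N = 1 + ⌊2z₀/π⌋ = 1 + ⌊1.678⌋ = 2.

N = 2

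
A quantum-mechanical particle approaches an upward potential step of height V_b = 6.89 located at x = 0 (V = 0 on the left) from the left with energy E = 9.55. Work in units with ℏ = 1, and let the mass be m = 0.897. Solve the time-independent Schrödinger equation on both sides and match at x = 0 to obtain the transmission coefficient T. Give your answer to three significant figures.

T = 0.904

The wavenumbers are k₁ = √(2mE)/ℏ = 4.139 on the left and k₂ = √(2m(E − V_b))/ℏ = 2.184 on the right.
Continuity of ψ and ψ′ at the step yields the reflection amplitude r = (k₁ − k₂)/(k₁ + k₂) = 0.3091; thus R = |r|² = 0.09554, T = 0.9045.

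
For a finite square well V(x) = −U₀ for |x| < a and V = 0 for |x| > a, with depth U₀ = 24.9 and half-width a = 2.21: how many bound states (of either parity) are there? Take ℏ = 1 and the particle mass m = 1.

N = 10

The dimensionless depth is z₀ = a√(2mU₀)/ℏ = 2.21 × √(49.80) = 15.60.
The even/odd transcendental equations gain one root per π/2 in z₀, giving N = 1 + ⌊2z₀/π⌋ = 1 + ⌊9.929⌋ = 10.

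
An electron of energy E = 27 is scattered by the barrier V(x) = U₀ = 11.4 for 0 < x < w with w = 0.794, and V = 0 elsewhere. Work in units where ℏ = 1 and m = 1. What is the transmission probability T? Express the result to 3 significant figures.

T = 0.933

E > U₀: inside the barrier k₂ = √(2m(E − U₀))/ℏ = 5.586, k₂w = 4.435.
T = [1 + U₀² sin²(k₂w) / (4E(E − U₀))]⁻¹ = 1/1.071 = 0.933.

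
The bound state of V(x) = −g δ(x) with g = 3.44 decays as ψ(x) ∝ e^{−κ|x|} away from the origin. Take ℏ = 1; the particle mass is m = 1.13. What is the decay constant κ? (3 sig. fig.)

κ = 3.89

Integrate −(ℏ²/2m)ψ'' − gδ(x)ψ = Eψ from −ε to +ε: the ψ'' term gives ψ'(0⁺) − ψ'(0⁻) and the δ term gives −(2mg/ℏ²)ψ(0).
With ψ ∝ e^{−κ|x|} this yields −2κ = −2mg/ℏ², so κ = mg/ℏ² = 3.887.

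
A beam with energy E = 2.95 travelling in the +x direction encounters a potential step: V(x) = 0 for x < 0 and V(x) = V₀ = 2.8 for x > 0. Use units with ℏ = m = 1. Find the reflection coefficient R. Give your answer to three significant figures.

R = 0.399

The wavenumbers are k₁ = √(2mE)/ℏ = 2.429 on the left and k₂ = √(2m(E − V₀))/ℏ = 0.5477 on the right.
Continuity of ψ and ψ′ at the step yields the reflection amplitude r = (k₁ − k₂)/(k₁ + k₂) = 0.6320; thus R = |r|² = 0.3994, T = 0.6006.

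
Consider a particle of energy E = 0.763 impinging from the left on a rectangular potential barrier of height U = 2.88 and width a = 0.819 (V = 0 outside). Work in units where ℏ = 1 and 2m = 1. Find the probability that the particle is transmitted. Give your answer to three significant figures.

Since E < U the interior solution is evanescent with decay constant κ = √(2m(U − E))/ℏ = 1.455.
κa = 1.192, sinh(κa) = 1.494.
The exact tunnelling result is T⁻¹ = 1 + U² sinh²(κa) / [4E(U − E)] = 3.867, so T = 0.259.

T = 0.259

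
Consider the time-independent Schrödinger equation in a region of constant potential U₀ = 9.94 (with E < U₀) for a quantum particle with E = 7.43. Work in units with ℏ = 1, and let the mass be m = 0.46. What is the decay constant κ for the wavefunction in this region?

κ = 1.52

Since E < U₀ the TISE in this region is ψ'' = κ²ψ with κ = √(2m(U₀ − E))/ℏ.
κ = √(2 × 0.46 × 2.51) = 1.520.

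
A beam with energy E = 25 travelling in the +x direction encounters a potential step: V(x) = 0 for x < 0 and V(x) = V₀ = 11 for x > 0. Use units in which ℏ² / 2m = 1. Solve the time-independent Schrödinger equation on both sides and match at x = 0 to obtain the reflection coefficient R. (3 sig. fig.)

The wavenumbers are k₁ = √(2mE)/ℏ = 5.000 on the left and k₂ = √(2m(E − V₀))/ℏ = 3.742 on the right.
Continuity of ψ and ψ′ at the step yields the reflection amplitude r = (k₁ − k₂)/(k₁ + k₂) = 0.1439; thus R = |r|² = 0.02072, T = 0.9793.

R = 0.0207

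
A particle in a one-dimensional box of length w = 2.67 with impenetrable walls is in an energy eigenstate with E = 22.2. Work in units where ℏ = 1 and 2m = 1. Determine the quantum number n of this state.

From E_n = n²π²ℏ²/(2mw²) invert to n = √(2mw²E)/(πℏ).
n = (2.67/π) × √(2 × 0.5 × 22.2) = 4.004 → n = 4.

n = 4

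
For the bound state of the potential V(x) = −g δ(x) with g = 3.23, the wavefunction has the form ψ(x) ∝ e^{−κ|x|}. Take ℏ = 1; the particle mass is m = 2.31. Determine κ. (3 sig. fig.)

κ = 7.46

Integrate −(ℏ²/2m)ψ'' − gδ(x)ψ = Eψ from −ε to +ε: the ψ'' term gives ψ'(0⁺) − ψ'(0⁻) and the δ term gives −(2mg/ℏ²)ψ(0).
With ψ ∝ e^{−κ|x|} this yields −2κ = −2mg/ℏ², so κ = mg/ℏ² = 7.461.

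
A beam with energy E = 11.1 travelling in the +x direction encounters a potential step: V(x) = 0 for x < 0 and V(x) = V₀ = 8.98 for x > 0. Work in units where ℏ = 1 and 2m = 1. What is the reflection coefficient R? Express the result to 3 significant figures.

The wavenumbers are k₁ = √(2mE)/ℏ = 3.332 on the left and k₂ = √(2m(E − V₀))/ℏ = 1.456 on the right.
Matching ψ and ψ′ at x = 0 gives r = (k₁ − k₂)/(k₁ + k₂), so R = r² = 0.1535 and T = 1 − R = 0.8465.

R = 0.153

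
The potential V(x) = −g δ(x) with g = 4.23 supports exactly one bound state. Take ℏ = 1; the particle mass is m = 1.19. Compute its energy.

The bound state is ψ(x) = √κ e^{−κ|x|}. The derivative jump ψ'(0⁺) − ψ'(0⁻) = −(2mg/ℏ²)ψ(0) fixes κ = mg/ℏ² = 5.034.
Then E = −ℏ²κ²/(2m) = −mg²/(2ℏ²) = -10.65.

E = -10.6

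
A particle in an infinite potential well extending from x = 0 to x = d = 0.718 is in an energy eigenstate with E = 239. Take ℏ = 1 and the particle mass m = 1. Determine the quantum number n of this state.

n = 5

From E_n = n²π²ℏ²/(2md²) invert to n = √(2md²E)/(πℏ).
n = (0.718/π) × √(2 × 1 × 239) = 4.997 → n = 5.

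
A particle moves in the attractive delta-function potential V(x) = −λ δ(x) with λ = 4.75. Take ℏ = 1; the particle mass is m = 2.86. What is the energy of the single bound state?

E = -32.3

For x ≠ 0 the bound state is ψ ∝ e^{−κ|x|}; integrating the TISE across the delta gives the cusp condition 2κ = 2mλ/ℏ², so κ = 13.59.
Then E = −ℏ²κ²/(2m) = −mλ²/(2ℏ²) = -32.26.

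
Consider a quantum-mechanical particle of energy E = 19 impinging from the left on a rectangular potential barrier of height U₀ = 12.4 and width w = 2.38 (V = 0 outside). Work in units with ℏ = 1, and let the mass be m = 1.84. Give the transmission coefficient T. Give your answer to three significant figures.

T = 0.855

Above the barrier the interior wavenumber is k₂ = √(2m(E − U₀))/ℏ = 4.928, giving phase k₂w = 11.73.
Matching at both interfaces gives T⁻¹ = 1 + U₀² sin²(k₂w) / [4E(E − U₀)] = 1.169, hence T = 0.855.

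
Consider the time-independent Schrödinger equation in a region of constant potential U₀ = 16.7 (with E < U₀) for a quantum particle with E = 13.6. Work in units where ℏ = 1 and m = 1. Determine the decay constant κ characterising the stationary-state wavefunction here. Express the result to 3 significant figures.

κ = 2.49

Since E < U₀ the TISE in this region is ψ'' = κ²ψ with κ = √(2m(U₀ − E))/ℏ.
κ = √(2 × 1 × 3.1) = 2.490.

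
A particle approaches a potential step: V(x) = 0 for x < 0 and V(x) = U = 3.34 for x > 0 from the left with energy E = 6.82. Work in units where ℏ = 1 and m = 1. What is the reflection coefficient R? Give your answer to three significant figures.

R = 0.0278

On each side the TISE gives plane waves with k = √(2m(E − V))/ℏ: k₁ = √(2·1·6.82) = 3.693, k₂ = √(2·1·3.48) = 2.638.
Matching ψ and ψ′ at x = 0 gives r = (k₁ − k₂)/(k₁ + k₂), so R = r² = 0.02777 and T = 1 − R = 0.9722.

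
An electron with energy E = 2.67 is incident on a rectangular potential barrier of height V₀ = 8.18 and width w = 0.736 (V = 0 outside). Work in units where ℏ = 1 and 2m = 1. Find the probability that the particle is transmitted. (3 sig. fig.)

T = 0.106

Since E < V₀ the interior solution is evanescent with decay constant κ = √(2m(V₀ − E))/ℏ = 2.347.
κw = 1.728, sinh(κw) = 2.725.
The exact tunnelling result is T⁻¹ = 1 + V₀² sinh²(κw) / [4E(V₀ − E)] = 9.442, so T = 0.106.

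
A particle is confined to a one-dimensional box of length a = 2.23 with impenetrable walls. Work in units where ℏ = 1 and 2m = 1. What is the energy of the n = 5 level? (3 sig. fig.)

E = 49.6

Requiring ψ(0) = ψ(a) = 0 quantises k = nπ/a, hence E_n = ℏ²k²/2m = n²π²ℏ²/(2ma²).
E_5 = 5² × π² / (2 × 0.5 × 2.23²) = 49.62.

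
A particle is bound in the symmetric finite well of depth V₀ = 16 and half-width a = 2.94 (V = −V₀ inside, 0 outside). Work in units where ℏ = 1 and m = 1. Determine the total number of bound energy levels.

The dimensionless depth is z₀ = a√(2mV₀)/ℏ = 2.94 × √(32.00) = 16.63.
The even/odd transcendental equations gain one root per π/2 in z₀, giving N = 1 + ⌊2z₀/π⌋ = 1 + ⌊10.59⌋ = 11.

N = 11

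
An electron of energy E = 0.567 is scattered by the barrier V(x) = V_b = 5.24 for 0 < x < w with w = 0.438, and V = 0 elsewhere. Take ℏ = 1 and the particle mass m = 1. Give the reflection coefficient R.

R = 0.891

E < V_b: inside the barrier ψ ∝ e^{±κx} with κ = √(2m(V_b − E))/ℏ = 3.057.
κw = 1.339, sinh(κw) = 1.777.
The exact tunnelling result is T⁻¹ = 1 + V_b² sinh²(κw) / [4E(V_b − E)] = 9.177, so T = 0.109.
R = 1 − T = 0.891.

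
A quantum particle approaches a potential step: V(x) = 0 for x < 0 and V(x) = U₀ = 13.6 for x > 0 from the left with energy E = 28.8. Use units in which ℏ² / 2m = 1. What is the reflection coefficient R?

The wavenumbers are k₁ = √(2mE)/ℏ = 5.367 on the left and k₂ = √(2m(E − U₀))/ℏ = 3.899 on the right.
Matching ψ and ψ′ at x = 0 gives r = (k₁ − k₂)/(k₁ + k₂), so R = r² = 0.02510 and T = 1 − R = 0.9749.

R = 0.0251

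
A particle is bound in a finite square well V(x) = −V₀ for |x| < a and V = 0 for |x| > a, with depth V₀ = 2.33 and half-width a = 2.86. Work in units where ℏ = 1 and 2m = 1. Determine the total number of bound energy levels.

N = 3

The dimensionless depth is z₀ = a√(2mV₀)/ℏ = 2.86 × √(2.330) = 4.366.
The even/odd transcendental equations gain one root per π/2 in z₀, giving N = 1 + ⌊2z₀/π⌋ = 1 + ⌊2.779⌋ = 3.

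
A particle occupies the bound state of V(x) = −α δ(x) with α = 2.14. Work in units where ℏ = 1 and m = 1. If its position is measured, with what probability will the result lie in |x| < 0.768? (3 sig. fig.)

The normalised bound state is ψ = √κ e^{−κ|x|} with κ = mα/ℏ² = 2.140.
P(|x| < d) = ∫_{−d}^{d} κ e^{−2κ|x|} dx = 1 − e^{−2κd} = 1 − e^{−3.287} = 0.9626.

P = 0.963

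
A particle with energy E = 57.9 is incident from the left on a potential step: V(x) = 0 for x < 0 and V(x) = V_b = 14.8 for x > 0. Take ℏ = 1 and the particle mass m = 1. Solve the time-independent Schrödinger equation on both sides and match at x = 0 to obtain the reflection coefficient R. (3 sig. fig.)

R = 0.00543

On each side the TISE gives plane waves with k = √(2m(E − V))/ℏ: k₁ = √(2·1·57.9) = 10.76, k₂ = √(2·1·43.1) = 9.284.
Continuity of ψ and ψ′ at the step yields the reflection amplitude r = (k₁ − k₂)/(k₁ + k₂) = 0.07366; thus R = |r|² = 0.005427, T = 0.9946.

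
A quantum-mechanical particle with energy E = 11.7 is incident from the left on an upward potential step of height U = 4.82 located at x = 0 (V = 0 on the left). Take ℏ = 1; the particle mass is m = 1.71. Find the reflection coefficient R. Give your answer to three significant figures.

R = 0.0174

On each side the TISE gives plane waves with k = √(2m(E − V))/ℏ: k₁ = √(2·1.71·11.7) = 6.326, k₂ = √(2·1.71·6.88) = 4.851.
Continuity of ψ and ψ′ at the step yields the reflection amplitude r = (k₁ − k₂)/(k₁ + k₂) = 0.1320; thus R = |r|² = 0.01742, T = 0.9826.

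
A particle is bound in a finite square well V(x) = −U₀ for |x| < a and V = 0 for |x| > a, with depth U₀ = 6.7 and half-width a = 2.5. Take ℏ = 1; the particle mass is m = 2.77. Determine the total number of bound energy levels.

N = 10

Define the well-strength parameter z₀ = (a/ℏ)√(2mU₀) = 2.5 × √(2·2.77·6.7) = 15.23.
The even/odd transcendental equations gain one root per π/2 in z₀, giving N = 1 + ⌊2z₀/π⌋ = 1 + ⌊9.696⌋ = 10.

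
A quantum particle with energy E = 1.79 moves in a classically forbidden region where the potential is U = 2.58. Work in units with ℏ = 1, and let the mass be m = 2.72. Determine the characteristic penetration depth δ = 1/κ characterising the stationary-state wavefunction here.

Since E < U the TISE in this region is ψ'' = κ²ψ with κ = √(2m(U − E))/ℏ.
κ = √(2 × 2.72 × 0.79) = 2.073. The penetration depth is δ = 1/κ = 0.482.

δ = 0.482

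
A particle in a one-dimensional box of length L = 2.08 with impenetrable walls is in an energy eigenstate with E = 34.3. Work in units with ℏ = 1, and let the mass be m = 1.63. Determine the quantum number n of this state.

From E_n = n²π²ℏ²/(2mL²) invert to n = √(2mL²E)/(πℏ).
n = (2.08/π) × √(2 × 1.63 × 34.3) = 7.001 → n = 7.

n = 7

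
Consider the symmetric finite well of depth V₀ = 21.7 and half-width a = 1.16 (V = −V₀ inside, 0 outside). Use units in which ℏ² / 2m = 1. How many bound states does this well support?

N = 4

The dimensionless depth is z₀ = a√(2mV₀)/ℏ = 1.16 × √(21.70) = 5.404.
A new bound state (alternating even/odd) appears each time z₀ passes a multiple of π/2, so N = ⌊2z₀/π⌋ + 1 = ⌊3.440⌋ + 1 = 4.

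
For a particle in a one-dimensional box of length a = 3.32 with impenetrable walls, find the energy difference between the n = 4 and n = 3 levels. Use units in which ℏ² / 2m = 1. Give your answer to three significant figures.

ΔE = 6.27

E_n = n²π²ℏ²/(2ma²), so ΔE = (4² − 3²) π²ℏ²/(2ma²).
ΔE = 7 × π² / (2 × 0.5 × 3.32²) = 6.268.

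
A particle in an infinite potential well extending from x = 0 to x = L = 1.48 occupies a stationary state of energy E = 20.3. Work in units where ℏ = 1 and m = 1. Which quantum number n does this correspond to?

From E_n = n²π²ℏ²/(2mL²) invert to n = √(2mL²E)/(πℏ).
n = (1.48/π) × √(2 × 1 × 20.3) = 3.002 → n = 3.

n = 3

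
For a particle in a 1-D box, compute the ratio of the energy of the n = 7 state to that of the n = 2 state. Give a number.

Since E_n ∝ n², the ratio is (7/2)² = 12.25.

12.25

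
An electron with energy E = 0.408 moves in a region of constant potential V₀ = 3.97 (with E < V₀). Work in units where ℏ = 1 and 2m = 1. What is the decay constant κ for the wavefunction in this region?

κ = 1.89

Since E < V₀ the TISE in this region is ψ'' = κ²ψ with κ = √(2m(V₀ − E))/ℏ.
κ = √(2 × 0.5 × 3.562) = 1.887.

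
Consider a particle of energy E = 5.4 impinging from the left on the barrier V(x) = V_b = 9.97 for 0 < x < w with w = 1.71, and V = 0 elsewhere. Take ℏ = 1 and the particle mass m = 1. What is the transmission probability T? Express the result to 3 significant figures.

E < V_b: inside the barrier ψ ∝ e^{±κx} with κ = √(2m(V_b − E))/ℏ = 3.023.
κw = 5.170, sinh(κw) = 87.93.
The exact tunnelling result is T⁻¹ = 1 + V_b² sinh²(κw) / [4E(V_b − E)] = 7787, so T = 0.000128.

T = 0.000128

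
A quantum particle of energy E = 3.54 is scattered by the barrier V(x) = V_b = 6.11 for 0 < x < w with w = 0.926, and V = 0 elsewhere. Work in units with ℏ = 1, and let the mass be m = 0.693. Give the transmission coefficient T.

T = 0.112

E < V_b: inside the barrier ψ ∝ e^{±κx} with κ = √(2m(V_b − E))/ℏ = 1.887.
κw = 1.748, sinh(κw) = 2.784.
Matching ψ, ψ′ at both faces gives T = [1 + V_b² sinh²(κw) / (4E(V_b − E))]⁻¹ = 1/8.948 = 0.112.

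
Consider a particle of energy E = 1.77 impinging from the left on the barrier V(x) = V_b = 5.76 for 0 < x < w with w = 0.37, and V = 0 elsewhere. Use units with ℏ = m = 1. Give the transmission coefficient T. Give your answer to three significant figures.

E < V_b: inside the barrier ψ ∝ e^{±κx} with κ = √(2m(V_b − E))/ℏ = 2.825.
κw = 1.045, sinh(κw) = 1.246.
The exact tunnelling result is T⁻¹ = 1 + V_b² sinh²(κw) / [4E(V_b − E)] = 2.824, so T = 0.354.

T = 0.354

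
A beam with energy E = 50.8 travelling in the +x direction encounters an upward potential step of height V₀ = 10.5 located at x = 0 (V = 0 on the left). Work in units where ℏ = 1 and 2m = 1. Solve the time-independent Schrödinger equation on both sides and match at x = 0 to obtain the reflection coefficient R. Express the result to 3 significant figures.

R = 0.00334

On each side the TISE gives plane waves with k = √(2m(E − V))/ℏ: k₁ = √(2·½·50.8) = 7.127, k₂ = √(2·½·40.3) = 6.348.
Continuity of ψ and ψ′ at the step yields the reflection amplitude r = (k₁ − k₂)/(k₁ + k₂) = 0.05782; thus R = |r|² = 0.003343, T = 0.9967.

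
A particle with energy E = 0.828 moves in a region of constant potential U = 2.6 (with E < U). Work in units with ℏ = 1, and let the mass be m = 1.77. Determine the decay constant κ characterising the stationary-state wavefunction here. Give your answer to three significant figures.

κ = 2.50

Since E < U the TISE in this region is ψ'' = κ²ψ with κ = √(2m(U − E))/ℏ.
κ = √(2 × 1.77 × 1.772) = 2.505.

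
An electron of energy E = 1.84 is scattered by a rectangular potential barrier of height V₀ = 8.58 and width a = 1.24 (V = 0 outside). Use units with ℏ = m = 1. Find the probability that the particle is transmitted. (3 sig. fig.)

T = 0.000299

E < V₀: inside the barrier ψ ∝ e^{±κx} with κ = √(2m(V₀ − E))/ℏ = 3.672.
κa = 4.553, sinh(κa) = 47.44.
The exact tunnelling result is T⁻¹ = 1 + V₀² sinh²(κa) / [4E(V₀ − E)] = 3341, so T = 0.000299.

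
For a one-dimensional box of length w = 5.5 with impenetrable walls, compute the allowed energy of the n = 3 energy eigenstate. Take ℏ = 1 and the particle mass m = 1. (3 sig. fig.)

E = 1.47

The infinite-well eigenfunctions ψ_n = √(2/w) sin(nπx/w) vanish at both walls, giving E_n = n²π²ℏ²/(2mw²).
E_3 = 3² × π² / (2 × 1 × 5.5²) = 1.468.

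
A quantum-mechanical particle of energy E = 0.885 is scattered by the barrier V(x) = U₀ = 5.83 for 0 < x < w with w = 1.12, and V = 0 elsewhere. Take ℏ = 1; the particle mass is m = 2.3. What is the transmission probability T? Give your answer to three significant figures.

T = 0.0000472

E < U₀: inside the barrier ψ ∝ e^{±κx} with κ = √(2m(U₀ − E))/ℏ = 4.769.
κw = 5.342, sinh(κw) = 104.4.
Matching ψ, ψ′ at both faces gives T = [1 + U₀² sinh²(κw) / (4E(U₀ − E))]⁻¹ = 1/21180 = 0.0000472.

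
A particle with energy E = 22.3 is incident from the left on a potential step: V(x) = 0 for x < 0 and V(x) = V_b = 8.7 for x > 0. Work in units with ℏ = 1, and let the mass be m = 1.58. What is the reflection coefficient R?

The wavenumbers are k₁ = √(2mE)/ℏ = 8.395 on the left and k₂ = √(2m(E − V_b))/ℏ = 6.556 on the right.
Continuity of ψ and ψ′ at the step yields the reflection amplitude r = (k₁ − k₂)/(k₁ + k₂) = 0.1230; thus R = |r|² = 0.01513, T = 0.9849.

R = 0.0151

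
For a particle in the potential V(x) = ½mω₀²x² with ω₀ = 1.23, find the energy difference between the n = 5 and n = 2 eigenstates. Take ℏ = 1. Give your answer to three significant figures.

ΔE = 3.69

E_n = ℏω₀(n + ½), so ΔE = (5 − 2) ℏω₀ = 3 × 1.23 = 3.690.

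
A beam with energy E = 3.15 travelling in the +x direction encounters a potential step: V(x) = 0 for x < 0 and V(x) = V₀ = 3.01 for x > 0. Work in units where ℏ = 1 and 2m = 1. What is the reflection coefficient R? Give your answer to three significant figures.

On each side the TISE gives plane waves with k = √(2m(E − V))/ℏ: k₁ = √(2·½·3.15) = 1.775, k₂ = √(2·½·0.14) = 0.3742.
Continuity of ψ and ψ′ at the step yields the reflection amplitude r = (k₁ − k₂)/(k₁ + k₂) = 0.6518; thus R = |r|² = 0.4248, T = 0.5752.

R = 0.425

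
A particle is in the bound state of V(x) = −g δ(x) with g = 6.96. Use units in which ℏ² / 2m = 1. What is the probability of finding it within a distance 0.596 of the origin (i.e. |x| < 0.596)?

The normalised bound state is ψ = √κ e^{−κ|x|} with κ = mg/ℏ² = 3.480.
P(|x| < d) = ∫_{−d}^{d} κ e^{−2κ|x|} dx = 1 − e^{−2κd} = 1 − e^{−4.148} = 0.9842.

P = 0.984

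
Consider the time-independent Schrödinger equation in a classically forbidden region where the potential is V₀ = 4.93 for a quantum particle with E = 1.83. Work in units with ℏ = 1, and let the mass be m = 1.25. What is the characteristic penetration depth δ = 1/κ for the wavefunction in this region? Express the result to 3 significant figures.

Since E < V₀ the TISE in this region is ψ'' = κ²ψ with κ = √(2m(V₀ − E))/ℏ.
κ = √(2 × 1.25 × 3.1) = 2.784. The penetration depth is δ = 1/κ = 0.359.

δ = 0.359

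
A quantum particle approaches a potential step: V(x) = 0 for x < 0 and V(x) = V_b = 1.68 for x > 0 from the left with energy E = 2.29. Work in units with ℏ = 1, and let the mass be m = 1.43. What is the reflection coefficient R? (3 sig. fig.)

The wavenumbers are k₁ = √(2mE)/ℏ = 2.559 on the left and k₂ = √(2m(E − V_b))/ℏ = 1.321 on the right.
Continuity of ψ and ψ′ at the step yields the reflection amplitude r = (k₁ − k₂)/(k₁ + k₂) = 0.3192; thus R = |r|² = 0.1019, T = 0.8981.

R = 0.102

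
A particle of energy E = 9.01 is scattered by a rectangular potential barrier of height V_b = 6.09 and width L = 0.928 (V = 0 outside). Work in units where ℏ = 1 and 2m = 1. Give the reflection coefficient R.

R = 0.261

Above the barrier the interior wavenumber is k₂ = √(2m(E − V_b))/ℏ = 1.709, giving phase k₂L = 1.586.
Matching at both interfaces gives T⁻¹ = 1 + V_b² sin²(k₂L) / [4E(E − V_b)] = 1.352, hence T = 0.739.
R = 1 − T = 0.261.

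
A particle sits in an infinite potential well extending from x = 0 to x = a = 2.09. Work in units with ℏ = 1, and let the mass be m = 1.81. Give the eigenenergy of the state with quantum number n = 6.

E = 22.5

Requiring ψ(0) = ψ(a) = 0 quantises k = nπ/a, hence E_n = ℏ²k²/2m = n²π²ℏ²/(2ma²).
E_6 = 6² × π² / (2 × 1.81 × 2.09²) = 22.47.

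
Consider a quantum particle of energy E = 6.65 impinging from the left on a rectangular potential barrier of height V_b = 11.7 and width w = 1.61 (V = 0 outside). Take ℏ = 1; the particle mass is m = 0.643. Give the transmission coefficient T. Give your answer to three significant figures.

E < V_b: inside the barrier ψ ∝ e^{±κx} with κ = √(2m(V_b − E))/ℏ = 2.548.
κw = 4.103, sinh(κw) = 30.25.
Matching ψ, ψ′ at both faces gives T = [1 + V_b² sinh²(κw) / (4E(V_b − E))]⁻¹ = 1/933.5 = 0.00107.

T = 0.00107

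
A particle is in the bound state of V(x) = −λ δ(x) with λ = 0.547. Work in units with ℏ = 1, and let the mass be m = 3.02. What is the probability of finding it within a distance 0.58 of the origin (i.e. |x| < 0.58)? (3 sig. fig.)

The normalised bound state is ψ = √κ e^{−κ|x|} with κ = mλ/ℏ² = 1.652.
P(|x| < d) = ∫_{−d}^{d} κ e^{−2κ|x|} dx = 1 − e^{−2κd} = 1 − e^{−1.916} = 0.8528.

P = 0.853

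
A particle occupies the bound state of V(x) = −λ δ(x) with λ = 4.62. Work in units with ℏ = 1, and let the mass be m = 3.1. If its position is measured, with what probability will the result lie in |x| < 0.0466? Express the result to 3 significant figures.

The normalised bound state is ψ = √κ e^{−κ|x|} with κ = mλ/ℏ² = 14.32.
P(|x| < d) = ∫_{−d}^{d} κ e^{−2κ|x|} dx = 1 − e^{−2κd} = 1 − e^{−1.335} = 0.7368.

P = 0.737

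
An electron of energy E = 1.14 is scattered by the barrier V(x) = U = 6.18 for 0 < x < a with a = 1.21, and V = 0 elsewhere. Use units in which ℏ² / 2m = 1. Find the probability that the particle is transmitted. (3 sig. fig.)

T = 0.0105

E < U: inside the barrier ψ ∝ e^{±κx} with κ = √(2m(U − E))/ℏ = 2.245.
κa = 2.716, sinh(κa) = 7.530.
Matching ψ, ψ′ at both faces gives T = [1 + U² sinh²(κa) / (4E(U − E))]⁻¹ = 1/95.23 = 0.0105.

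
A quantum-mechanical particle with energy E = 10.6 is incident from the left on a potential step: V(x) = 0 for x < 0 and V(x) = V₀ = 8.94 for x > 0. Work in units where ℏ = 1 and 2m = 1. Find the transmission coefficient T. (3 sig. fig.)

The wavenumbers are k₁ = √(2mE)/ℏ = 3.256 on the left and k₂ = √(2m(E − V₀))/ℏ = 1.288 on the right.
Matching ψ and ψ′ at x = 0 gives r = (k₁ − k₂)/(k₁ + k₂), so R = r² = 0.1874 and T = 1 − R = 0.8126.

T = 0.813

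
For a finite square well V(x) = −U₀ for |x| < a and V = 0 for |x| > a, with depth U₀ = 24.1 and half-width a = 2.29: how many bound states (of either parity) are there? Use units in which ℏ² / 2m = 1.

Define the well-strength parameter z₀ = (a/ℏ)√(2mU₀) = 2.29 × √(2·0.5·24.1) = 11.24.
The even/odd transcendental equations gain one root per π/2 in z₀, giving N = 1 + ⌊2z₀/π⌋ = 1 + ⌊7.157⌋ = 8.

N = 8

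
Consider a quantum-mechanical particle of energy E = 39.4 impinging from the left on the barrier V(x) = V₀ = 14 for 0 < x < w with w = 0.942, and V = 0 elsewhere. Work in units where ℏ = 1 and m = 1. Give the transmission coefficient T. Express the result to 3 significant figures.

Above the barrier the interior wavenumber is k₂ = √(2m(E − V₀))/ℏ = 7.127, giving phase k₂w = 6.714.
Matching at both interfaces gives T⁻¹ = 1 + V₀² sin²(k₂w) / [4E(E − V₀)] = 1.009, hence T = 0.992.

T = 0.992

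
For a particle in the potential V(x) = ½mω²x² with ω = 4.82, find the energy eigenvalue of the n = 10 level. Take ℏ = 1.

Using E_n = (n + ½)ℏω: E_10 = 10.5 × 4.82 = 50.61.

E = 50.6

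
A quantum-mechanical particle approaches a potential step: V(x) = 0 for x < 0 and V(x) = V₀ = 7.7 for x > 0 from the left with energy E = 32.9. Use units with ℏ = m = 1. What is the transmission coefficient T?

On each side the TISE gives plane waves with k = √(2m(E − V))/ℏ: k₁ = √(2·1·32.9) = 8.112, k₂ = √(2·1·25.2) = 7.099.
Continuity of ψ and ψ′ at the step yields the reflection amplitude r = (k₁ − k₂)/(k₁ + k₂) = 0.06656; thus R = |r|² = 0.004430, T = 0.9956.

T = 0.996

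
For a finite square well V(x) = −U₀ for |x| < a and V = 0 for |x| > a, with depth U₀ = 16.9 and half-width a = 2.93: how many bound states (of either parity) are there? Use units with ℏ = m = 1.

N = 11

Define the well-strength parameter z₀ = (a/ℏ)√(2mU₀) = 2.93 × √(2·1·16.9) = 17.03.
The even/odd transcendental equations gain one root per π/2 in z₀, giving N = 1 + ⌊2z₀/π⌋ = 1 + ⌊10.84⌋ = 11.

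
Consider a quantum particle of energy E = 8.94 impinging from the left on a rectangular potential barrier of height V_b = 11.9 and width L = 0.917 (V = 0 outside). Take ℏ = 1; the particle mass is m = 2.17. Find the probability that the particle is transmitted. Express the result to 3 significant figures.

E < V_b: inside the barrier ψ ∝ e^{±κx} with κ = √(2m(V_b − E))/ℏ = 3.584.
κL = 3.287, sinh(κL) = 13.36.
Matching ψ, ψ′ at both faces gives T = [1 + V_b² sinh²(κL) / (4E(V_b − E))]⁻¹ = 1/239.7 = 0.00417.

T = 0.00417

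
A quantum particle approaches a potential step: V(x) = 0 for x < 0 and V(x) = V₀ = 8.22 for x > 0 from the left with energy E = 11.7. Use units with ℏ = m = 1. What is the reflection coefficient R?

R = 0.0865

On each side the TISE gives plane waves with k = √(2m(E − V))/ℏ: k₁ = √(2·1·11.7) = 4.837, k₂ = √(2·1·3.48) = 2.638.
Matching ψ and ψ′ at x = 0 gives r = (k₁ − k₂)/(k₁ + k₂), so R = r² = 0.08654 and T = 1 − R = 0.9135.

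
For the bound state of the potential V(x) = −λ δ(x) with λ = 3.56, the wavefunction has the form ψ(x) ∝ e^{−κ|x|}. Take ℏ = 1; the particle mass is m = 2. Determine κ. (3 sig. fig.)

Integrating the TISE across x = 0 gives the cusp condition ψ'(0⁺) − ψ'(0⁻) = −(2mλ/ℏ²)ψ(0).
With ψ ∝ e^{−κ|x|} this yields −2κ = −2mλ/ℏ², so κ = mλ/ℏ² = 7.120.

κ = 7.12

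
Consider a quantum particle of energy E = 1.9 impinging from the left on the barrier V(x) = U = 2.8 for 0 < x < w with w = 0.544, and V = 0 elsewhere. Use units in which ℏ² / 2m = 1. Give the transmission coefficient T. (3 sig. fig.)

Since E < U the interior solution is evanescent with decay constant κ = √(2m(U − E))/ℏ = 0.9487.
κw = 0.5161, sinh(κw) = 0.5393.
The exact tunnelling result is T⁻¹ = 1 + U² sinh²(κw) / [4E(U − E)] = 1.333, so T = 0.750.

T = 0.750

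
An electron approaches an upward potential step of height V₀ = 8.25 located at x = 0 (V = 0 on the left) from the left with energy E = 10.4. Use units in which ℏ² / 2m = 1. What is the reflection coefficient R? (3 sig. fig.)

R = 0.141

The wavenumbers are k₁ = √(2mE)/ℏ = 3.225 on the left and k₂ = √(2m(E − V₀))/ℏ = 1.466 on the right.
Matching ψ and ψ′ at x = 0 gives r = (k₁ − k₂)/(k₁ + k₂), so R = r² = 0.1405 and T = 1 − R = 0.8595.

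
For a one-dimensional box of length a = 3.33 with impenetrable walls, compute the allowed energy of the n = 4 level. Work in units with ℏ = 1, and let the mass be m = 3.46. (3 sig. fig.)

Requiring ψ(0) = ψ(a) = 0 quantises k = nπ/a, hence E_n = ℏ²k²/2m = n²π²ℏ²/(2ma²).
E_4 = 4² × π² / (2 × 3.46 × 3.33²) = 2.058.

E = 2.06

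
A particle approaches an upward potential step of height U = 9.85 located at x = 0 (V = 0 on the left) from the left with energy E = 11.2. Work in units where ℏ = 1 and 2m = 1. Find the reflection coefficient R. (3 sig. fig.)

R = 0.235

On each side the TISE gives plane waves with k = √(2m(E − V))/ℏ: k₁ = √(2·½·11.2) = 3.347, k₂ = √(2·½·1.35) = 1.162.
Continuity of ψ and ψ′ at the step yields the reflection amplitude r = (k₁ − k₂)/(k₁ + k₂) = 0.4846; thus R = |r|² = 0.2348, T = 0.7652.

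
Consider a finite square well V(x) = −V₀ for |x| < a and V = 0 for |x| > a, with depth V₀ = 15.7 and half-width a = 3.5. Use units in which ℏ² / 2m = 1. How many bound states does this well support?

N = 9

Define the well-strength parameter z₀ = (a/ℏ)√(2mV₀) = 3.5 × √(2·0.5·15.7) = 13.87.
A new bound state (alternating even/odd) appears each time z₀ passes a multiple of π/2, so N = ⌊2z₀/π⌋ + 1 = ⌊8.829⌋ + 1 = 9.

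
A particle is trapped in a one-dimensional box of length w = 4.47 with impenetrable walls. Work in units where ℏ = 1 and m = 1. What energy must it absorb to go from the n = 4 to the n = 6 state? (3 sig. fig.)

ΔE = 4.94

E_n = n²π²ℏ²/(2mw²), so ΔE = (6² − 4²) π²ℏ²/(2mw²).
ΔE = 20 × π² / (2 × 1 × 4.47²) = 4.940.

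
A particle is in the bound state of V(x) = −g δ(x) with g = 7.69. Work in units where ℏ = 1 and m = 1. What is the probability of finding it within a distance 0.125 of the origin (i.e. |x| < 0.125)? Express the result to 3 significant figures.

P = 0.854

The normalised bound state is ψ = √κ e^{−κ|x|} with κ = mg/ℏ² = 7.690.
P(|x| < d) = ∫_{−d}^{d} κ e^{−2κ|x|} dx = 1 − e^{−2κd} = 1 − e^{−1.923} = 0.8538.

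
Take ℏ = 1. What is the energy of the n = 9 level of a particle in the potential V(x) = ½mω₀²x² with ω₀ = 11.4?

The oscillator eigenvalues are E_n = ℏω₀(n + ½), so E_9 = 11.4 × 9.5 = 108.3.

E = 108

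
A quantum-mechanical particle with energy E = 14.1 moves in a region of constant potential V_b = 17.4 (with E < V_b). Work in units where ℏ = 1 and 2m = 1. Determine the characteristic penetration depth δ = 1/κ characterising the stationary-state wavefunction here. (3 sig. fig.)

δ = 0.550

Since E < V_b the TISE in this region is ψ'' = κ²ψ with κ = √(2m(V_b − E))/ℏ.
κ = √(2 × 0.5 × 3.3) = 1.817. The penetration depth is δ = 1/κ = 0.550.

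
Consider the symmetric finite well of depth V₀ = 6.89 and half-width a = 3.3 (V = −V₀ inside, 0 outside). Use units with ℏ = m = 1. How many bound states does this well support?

The dimensionless depth is z₀ = a√(2mV₀)/ℏ = 3.3 × √(13.78) = 12.25.
A new bound state (alternating even/odd) appears each time z₀ passes a multiple of π/2, so N = ⌊2z₀/π⌋ + 1 = ⌊7.799⌋ + 1 = 8.

N = 8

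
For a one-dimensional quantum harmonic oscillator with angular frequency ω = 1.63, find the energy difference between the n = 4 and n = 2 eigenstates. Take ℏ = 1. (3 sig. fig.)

E_n = ℏω(n + ½), so ΔE = (4 − 2) ℏω = 2 × 1.63 = 3.260.

ΔE = 3.26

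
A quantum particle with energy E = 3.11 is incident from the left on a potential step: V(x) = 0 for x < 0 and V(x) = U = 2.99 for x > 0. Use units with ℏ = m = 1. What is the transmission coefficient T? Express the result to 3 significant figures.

T = 0.549

The wavenumbers are k₁ = √(2mE)/ℏ = 2.494 on the left and k₂ = √(2m(E − U))/ℏ = 0.4899 on the right.
Continuity of ψ and ψ′ at the step yields the reflection amplitude r = (k₁ − k₂)/(k₁ + k₂) = 0.6716; thus R = |r|² = 0.4511, T = 0.5489.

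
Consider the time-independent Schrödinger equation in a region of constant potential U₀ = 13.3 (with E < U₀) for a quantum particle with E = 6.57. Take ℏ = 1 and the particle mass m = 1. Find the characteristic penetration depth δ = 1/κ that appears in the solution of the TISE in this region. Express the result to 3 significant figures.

Since E < U₀ the TISE in this region is ψ'' = κ²ψ with κ = √(2m(U₀ − E))/ℏ.
κ = √(2 × 1 × 6.73) = 3.669. The penetration depth is δ = 1/κ = 0.273.

δ = 0.273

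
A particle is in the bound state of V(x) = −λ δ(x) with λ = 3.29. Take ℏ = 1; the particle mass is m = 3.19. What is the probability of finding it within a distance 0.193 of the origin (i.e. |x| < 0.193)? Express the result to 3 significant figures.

The normalised bound state is ψ = √κ e^{−κ|x|} with κ = mλ/ℏ² = 10.50.
P(|x| < d) = ∫_{−d}^{d} κ e^{−2κ|x|} dx = 1 − e^{−2κd} = 1 − e^{−4.051} = 0.9826.

P = 0.983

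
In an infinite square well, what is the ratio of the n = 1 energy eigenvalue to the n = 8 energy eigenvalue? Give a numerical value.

0.015625

Since E_n ∝ n², the ratio is (1/8)² = 0.015625.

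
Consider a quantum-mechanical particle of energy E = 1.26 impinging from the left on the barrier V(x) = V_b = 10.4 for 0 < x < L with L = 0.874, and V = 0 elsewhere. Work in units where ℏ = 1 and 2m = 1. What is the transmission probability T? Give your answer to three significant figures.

T = 0.00865

E < V_b: inside the barrier ψ ∝ e^{±κx} with κ = √(2m(V_b − E))/ℏ = 3.023.
κL = 2.642, sinh(κL) = 6.987.
The exact tunnelling result is T⁻¹ = 1 + V_b² sinh²(κL) / [4E(V_b − E)] = 115.6, so T = 0.00865.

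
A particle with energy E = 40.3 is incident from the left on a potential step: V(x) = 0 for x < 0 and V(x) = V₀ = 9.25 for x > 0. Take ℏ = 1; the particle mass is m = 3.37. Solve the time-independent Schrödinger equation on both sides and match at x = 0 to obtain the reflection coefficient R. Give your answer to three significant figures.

R = 0.00424

The wavenumbers are k₁ = √(2mE)/ℏ = 16.48 on the left and k₂ = √(2m(E − V₀))/ℏ = 14.47 on the right.
Continuity of ψ and ψ′ at the step yields the reflection amplitude r = (k₁ − k₂)/(k₁ + k₂) = 0.06510; thus R = |r|² = 0.004237, T = 0.9958.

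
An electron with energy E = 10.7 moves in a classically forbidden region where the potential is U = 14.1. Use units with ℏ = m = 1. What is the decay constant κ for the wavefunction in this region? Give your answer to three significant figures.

κ = 2.61

Since E < U the TISE in this region is ψ'' = κ²ψ with κ = √(2m(U − E))/ℏ.
κ = √(2 × 1 × 3.4) = 2.608.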